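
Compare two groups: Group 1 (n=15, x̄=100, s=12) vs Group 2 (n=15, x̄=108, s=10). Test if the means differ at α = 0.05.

Pooled sp = 11.05. t = -1.984, df = 28. Critical t = ±2.048. Fail to reject H₀.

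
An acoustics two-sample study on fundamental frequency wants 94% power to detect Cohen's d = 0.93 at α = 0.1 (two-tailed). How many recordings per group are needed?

z_{α/2} = 1.645, z_β = Φ⁻¹(0.94) = 1.555. For large effect (d = 0.93): n per group = 2(z_{α/2} + z_β)²/d² = 2(1.645 + 1.555)²/0.93² = 23.7 → 24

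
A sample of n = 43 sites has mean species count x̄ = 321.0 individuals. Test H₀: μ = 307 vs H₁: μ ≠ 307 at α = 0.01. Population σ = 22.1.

z = (x̄ - μ₀)/(σ/√n) = (321.0 - 307)/(22.1/√43) = 4.154. Critical value: ±2.576. Since |4.154| > 2.576, Reject H₀.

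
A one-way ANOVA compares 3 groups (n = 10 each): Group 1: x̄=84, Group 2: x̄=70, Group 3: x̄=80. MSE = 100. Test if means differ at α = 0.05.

Grand mean = 78.0. SS_between = 1040.0, MS_between = 520.0. F = 5.2, F_crit ≈ 3.354. Reject H₀.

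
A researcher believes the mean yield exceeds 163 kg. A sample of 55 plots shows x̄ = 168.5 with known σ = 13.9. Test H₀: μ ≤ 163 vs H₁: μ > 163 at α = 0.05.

z = 2.934. Critical value: 1.645. Reject H₀.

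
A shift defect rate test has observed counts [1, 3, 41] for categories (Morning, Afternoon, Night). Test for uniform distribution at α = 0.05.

Expected = 15 each. χ² = Σ(O-E)²/E = 67.733. df = 2, critical value = 5.991. Reject H₀.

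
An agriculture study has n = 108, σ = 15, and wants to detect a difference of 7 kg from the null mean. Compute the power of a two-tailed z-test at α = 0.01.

SE = σ/√n = 15/√108 = 1.443. Non-centrality λ = d/SE = 7/1.443 = 4.85. Power ≈ Φ(λ - z_{α/2}) = Φ(4.85 - 2.576) = Φ(2.274) = 0.989.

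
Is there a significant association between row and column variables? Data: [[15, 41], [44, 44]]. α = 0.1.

χ² = 7.626. df = 1, critical = 2.706. Reject H₀. Variables are dependent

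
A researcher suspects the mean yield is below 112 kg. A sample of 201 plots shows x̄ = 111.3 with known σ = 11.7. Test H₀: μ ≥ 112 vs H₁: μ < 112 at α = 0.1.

z = -0.848. Critical value: -1.28. Fail to reject H₀.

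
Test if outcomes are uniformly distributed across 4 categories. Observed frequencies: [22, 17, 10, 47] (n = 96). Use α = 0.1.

Expected = 24 each. χ² = Σ(O-E)²/E = 32.417. df = 3, critical value = 6.251. Reject H₀.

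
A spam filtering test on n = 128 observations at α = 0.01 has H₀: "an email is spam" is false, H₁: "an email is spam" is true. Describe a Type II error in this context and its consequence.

Type II error: failing to reject H₀ when it is false — concluding that an email is spam is not supported when in fact it is. Consequence: a spam email lands in the inbox.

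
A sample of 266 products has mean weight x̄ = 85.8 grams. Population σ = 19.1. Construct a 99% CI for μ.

CI = x̄ ± z*(σ/√n) = 85.8 ± 2.576(19.1/√266) = 85.8 ± 3.02 = (82.78, 88.82)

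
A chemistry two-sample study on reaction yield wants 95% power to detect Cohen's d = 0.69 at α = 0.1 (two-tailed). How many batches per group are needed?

z_{α/2} = 1.645, z_β = Φ⁻¹(0.95) = 1.645. For medium effect (d = 0.69): n per group = 2(z_{α/2} + z_β)²/d² = 2(1.645 + 1.645)²/0.69² = 45.5 → 46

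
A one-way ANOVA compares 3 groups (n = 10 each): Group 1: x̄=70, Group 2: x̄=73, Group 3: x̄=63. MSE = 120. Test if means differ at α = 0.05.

Grand mean = 68.67. SS_between = 526.67, MS_between = 263.33. F = 2.194, F_crit ≈ 3.354. Fail to reject H₀.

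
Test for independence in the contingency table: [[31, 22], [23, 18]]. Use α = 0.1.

χ² = 0.054. df = 1, critical = 2.706. Fail to reject H₀. No evidence of dependence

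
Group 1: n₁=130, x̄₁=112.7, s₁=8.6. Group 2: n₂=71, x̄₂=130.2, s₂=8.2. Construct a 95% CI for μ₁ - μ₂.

Difference = -17.5. SE = √(8.6²/130 + 8.2²/71) = 1.231. CI = (-19.91, -15.09)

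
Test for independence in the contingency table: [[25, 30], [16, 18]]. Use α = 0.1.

χ² = 0.022. df = 1, critical = 2.706. Fail to reject H₀. No evidence of dependence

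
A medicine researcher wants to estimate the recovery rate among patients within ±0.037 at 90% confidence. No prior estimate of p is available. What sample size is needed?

Conservative approach: use p = 0.5 (maximizes p(1-p) = 0.25). n = z²(0.25)/E² = 1.645²×0.25/0.037² = 494.2 → n = 495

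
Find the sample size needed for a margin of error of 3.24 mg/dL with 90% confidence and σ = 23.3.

n = (z*σ/E)² = (1.645×23.3/3.24)² = 139.9 → n = 140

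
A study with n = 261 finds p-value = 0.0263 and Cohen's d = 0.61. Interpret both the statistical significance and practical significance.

Statistically significant (p = 0.0263 < 0.05). Cohen's d = 0.61 indicates a medium effect size. Both statistical and practical significance should be considered.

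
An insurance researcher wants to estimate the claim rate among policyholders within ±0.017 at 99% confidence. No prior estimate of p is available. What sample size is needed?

Conservative approach: use p = 0.5 (maximizes p(1-p) = 0.25). n = z²(0.25)/E² = 2.576²×0.25/0.017² = 5740.3 → n = 5741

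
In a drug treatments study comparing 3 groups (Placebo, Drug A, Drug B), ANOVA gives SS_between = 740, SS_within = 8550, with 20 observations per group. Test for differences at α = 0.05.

df_between = 2, df_within = 57. F = MS_between/MS_within = 370.0/150.0 = 2.467. F_crit ≈ 3.159. Fail to reject H₀.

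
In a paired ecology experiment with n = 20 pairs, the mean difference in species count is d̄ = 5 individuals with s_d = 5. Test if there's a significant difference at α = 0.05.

t = d̄/(s_d/√n) = 5/(5/√20) = 4.472. df = 19, critical t = ±2.093. Reject H₀.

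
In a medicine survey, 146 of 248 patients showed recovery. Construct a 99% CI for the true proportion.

p̂ = 0.589. CI = p̂ ± z*√(p̂(1-p̂)/n) = (0.508, 0.669)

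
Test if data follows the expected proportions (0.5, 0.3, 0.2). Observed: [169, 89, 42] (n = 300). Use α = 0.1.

Expected: [150.0, 90.0, 60.0]. χ² = 7.818. df = 2, critical = 4.605. Reject H₀.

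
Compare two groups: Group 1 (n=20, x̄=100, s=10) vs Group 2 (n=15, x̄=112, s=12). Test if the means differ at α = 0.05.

Pooled sp = 10.89. t = -3.225, df = 33. Critical t = ±2.035. Reject H₀.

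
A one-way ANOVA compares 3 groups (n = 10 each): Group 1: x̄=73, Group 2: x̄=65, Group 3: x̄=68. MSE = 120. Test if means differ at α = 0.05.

Grand mean = 68.67. SS_between = 326.67, MS_between = 163.33. F = 1.361, F_crit ≈ 3.354. Fail to reject H₀.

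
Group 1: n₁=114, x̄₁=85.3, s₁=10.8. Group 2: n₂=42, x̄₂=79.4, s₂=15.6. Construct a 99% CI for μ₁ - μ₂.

Difference = 5.9. SE = √(10.8²/114 + 15.6²/42) = 2.611. CI = (-0.83, 12.63)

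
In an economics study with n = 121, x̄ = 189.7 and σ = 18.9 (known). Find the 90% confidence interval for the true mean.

CI = x̄ ± z*(σ/√n) = 189.7 ± 1.645(18.9/√121) = 189.7 ± 2.83 = (186.87, 192.53)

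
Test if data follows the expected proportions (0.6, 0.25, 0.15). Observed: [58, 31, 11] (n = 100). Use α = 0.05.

Expected: [60.0, 25.0, 15.0]. χ² = 2.573. df = 2, critical = 5.991. Fail to reject H₀.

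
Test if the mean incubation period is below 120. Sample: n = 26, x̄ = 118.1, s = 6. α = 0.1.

t = (118.1 - 120)/(6/√26) = -1.615, df = 25. Critical t = -1.316. Reject H₀.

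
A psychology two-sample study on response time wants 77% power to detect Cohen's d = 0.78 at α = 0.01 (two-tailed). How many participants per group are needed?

z_{α/2} = 2.576, z_β = Φ⁻¹(0.77) = 0.739. For medium effect (d = 0.78): n per group = 2(z_{α/2} + z_β)²/d² = 2(2.576 + 0.739)²/0.78² = 36.1 → 37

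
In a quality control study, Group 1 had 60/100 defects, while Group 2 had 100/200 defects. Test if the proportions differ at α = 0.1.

p̂₁ = 0.6, p̂₂ = 0.5, pooled p̂ = 0.533. z = 1.637. Critical: ±1.645. Fail to reject H₀.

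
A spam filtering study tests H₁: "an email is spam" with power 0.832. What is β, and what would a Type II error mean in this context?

β = 1 - power = 1 - 0.832 = 0.168. A Type II error is failing to reject H₀ when H₀ is false (false negative) — here, failing to conclude that an email is spam when in fact it is true. Consequence: a spam email lands in the inbox.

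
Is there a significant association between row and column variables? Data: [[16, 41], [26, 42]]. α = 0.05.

χ² = 1.436. df = 1, critical = 3.841. Fail to reject H₀. No evidence of dependence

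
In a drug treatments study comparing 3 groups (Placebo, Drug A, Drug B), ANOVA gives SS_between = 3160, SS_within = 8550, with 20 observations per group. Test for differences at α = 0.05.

df_between = 2, df_within = 57. F = MS_between/MS_within = 1580.0/150.0 = 10.533. F_crit ≈ 3.159. Reject H₀. At least one mean differs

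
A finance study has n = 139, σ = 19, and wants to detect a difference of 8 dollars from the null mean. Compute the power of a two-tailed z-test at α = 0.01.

SE = σ/√n = 19/√139 = 1.612. Non-centrality λ = d/SE = 8/1.612 = 4.964. Power ≈ Φ(λ - z_{α/2}) = Φ(4.964 - 2.576) = Φ(2.388) = 0.992.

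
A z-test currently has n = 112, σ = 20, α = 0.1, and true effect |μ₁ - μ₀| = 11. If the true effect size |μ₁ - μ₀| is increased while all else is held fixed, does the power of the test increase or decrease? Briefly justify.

Power increases: a larger true effect increases the non-centrality λ = |μ₁ - μ₀|/(σ/√n).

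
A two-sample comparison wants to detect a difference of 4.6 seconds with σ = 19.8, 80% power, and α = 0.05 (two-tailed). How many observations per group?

n per group = 2(z_α/2 + z_β)²σ²/d² = 2×(1.96 + 0.84)²×19.8²/4.6² = 290.5 → n = 291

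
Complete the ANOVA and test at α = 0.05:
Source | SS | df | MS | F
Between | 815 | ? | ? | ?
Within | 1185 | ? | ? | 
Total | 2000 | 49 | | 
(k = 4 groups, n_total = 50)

df_between = 3, df_within = 46. MS_between = 271.67, MS_within = 25.76. F = 10.546, F_crit ≈ 2.807. Reject H₀.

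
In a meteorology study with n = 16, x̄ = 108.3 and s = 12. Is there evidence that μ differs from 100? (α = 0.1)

t = (x̄ - μ₀)/(s/√n) = (108.3 - 100)/(12/√16) = 2.767. df = 15, critical t = ±1.753. Reject H₀.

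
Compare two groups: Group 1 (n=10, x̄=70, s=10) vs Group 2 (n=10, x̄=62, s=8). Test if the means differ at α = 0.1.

Pooled sp = 9.06. t = 1.975, df = 18. Critical t = ±1.734. Reject H₀.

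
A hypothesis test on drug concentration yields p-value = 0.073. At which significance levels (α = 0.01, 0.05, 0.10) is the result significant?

p = 0.073. Significant at: α = 0.1.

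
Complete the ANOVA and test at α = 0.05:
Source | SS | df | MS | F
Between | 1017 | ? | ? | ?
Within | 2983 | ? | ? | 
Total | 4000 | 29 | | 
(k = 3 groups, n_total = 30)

df_between = 2, df_within = 27. MS_between = 508.5, MS_within = 110.48. F = 4.603, F_crit ≈ 3.354. Reject H₀.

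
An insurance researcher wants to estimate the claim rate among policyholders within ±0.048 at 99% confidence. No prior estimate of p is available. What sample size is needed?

Conservative approach: use p = 0.5 (maximizes p(1-p) = 0.25). n = z²(0.25)/E² = 2.576²×0.25/0.048² = 720.03 → n = 721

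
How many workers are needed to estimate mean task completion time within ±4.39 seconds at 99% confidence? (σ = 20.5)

n = (z*σ/E)² = (2.576×20.5/4.39)² = 144.7 → n = 145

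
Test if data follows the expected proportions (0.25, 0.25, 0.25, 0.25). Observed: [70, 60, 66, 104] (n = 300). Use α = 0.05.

Expected: [75.0, 75.0, 75.0, 75.0]. χ² = 15.627. df = 3, critical = 7.815. Reject H₀.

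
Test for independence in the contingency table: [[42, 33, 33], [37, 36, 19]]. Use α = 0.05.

χ² = 2.955. df = 2, critical = 5.991. Fail to reject H₀. No evidence of dependence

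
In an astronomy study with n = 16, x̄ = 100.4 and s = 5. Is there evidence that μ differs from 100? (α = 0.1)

t = (x̄ - μ₀)/(s/√n) = (100.4 - 100)/(5/√16) = 0.32. df = 15, critical t = ±1.753. Fail to reject H₀.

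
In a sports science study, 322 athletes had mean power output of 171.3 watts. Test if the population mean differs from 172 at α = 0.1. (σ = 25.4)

z = (x̄ - μ₀)/(σ/√n) = (171.3 - 172)/(25.4/√322) = -0.495. Critical value: ±1.645. Since |-0.495| ≤ 1.645, Fail to reject H₀.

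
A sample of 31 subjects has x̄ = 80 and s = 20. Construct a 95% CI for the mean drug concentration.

CI = x̄ ± t*(s/√n) = 80 ± 2.042(20/√31) = (72.66, 87.34)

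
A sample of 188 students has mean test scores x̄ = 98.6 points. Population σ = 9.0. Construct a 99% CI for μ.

CI = x̄ ± z*(σ/√n) = 98.6 ± 2.576(9.0/√188) = 98.6 ± 1.69 = (96.91, 100.29)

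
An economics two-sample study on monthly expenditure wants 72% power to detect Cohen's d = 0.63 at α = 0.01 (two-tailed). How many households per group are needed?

z_{α/2} = 2.576, z_β = Φ⁻¹(0.72) = 0.583. For medium effect (d = 0.63): n per group = 2(z_{α/2} + z_β)²/d² = 2(2.576 + 0.583)²/0.63² = 50.3 → 51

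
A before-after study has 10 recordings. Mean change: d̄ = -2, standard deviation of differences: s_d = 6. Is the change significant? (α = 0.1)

t = d̄/(s_d/√n) = -2/(6/√10) = -1.054. df = 9, critical t = ±1.833. Fail to reject H₀.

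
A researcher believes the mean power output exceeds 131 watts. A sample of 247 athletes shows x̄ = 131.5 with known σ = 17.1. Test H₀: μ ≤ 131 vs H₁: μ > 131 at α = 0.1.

z = 0.46. Critical value: 1.28. Fail to reject H₀.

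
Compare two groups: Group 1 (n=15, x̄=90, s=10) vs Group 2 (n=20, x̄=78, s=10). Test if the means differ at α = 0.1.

Pooled sp = 10.0. t = 3.513, df = 33. Critical t = ±1.692. Reject H₀.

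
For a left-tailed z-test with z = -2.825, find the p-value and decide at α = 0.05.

p = P(Z < -2.825) = Φ(-2.825) ≈ 0.0024. Since p < 0.05, reject H₀ (significant) at α = 0.05.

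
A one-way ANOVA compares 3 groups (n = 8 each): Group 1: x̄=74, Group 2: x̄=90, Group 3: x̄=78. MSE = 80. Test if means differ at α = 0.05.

Grand mean = 80.67. SS_between = 1109.33, MS_between = 554.67. F = 6.933, F_crit ≈ 3.467. Reject H₀.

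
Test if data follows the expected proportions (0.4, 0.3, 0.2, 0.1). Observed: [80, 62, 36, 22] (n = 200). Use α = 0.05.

Expected: [80.0, 60.0, 40.0, 20.0]. χ² = 0.667. df = 3, critical = 7.815. Fail to reject H₀.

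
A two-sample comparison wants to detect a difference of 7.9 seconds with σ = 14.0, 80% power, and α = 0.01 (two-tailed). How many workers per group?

n per group = 2(z_α/2 + z_β)²σ²/d² = 2×(2.576 + 0.84)²×14.0²/7.9² = 73.3 → n = 74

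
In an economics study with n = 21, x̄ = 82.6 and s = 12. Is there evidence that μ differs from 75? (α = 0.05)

t = (x̄ - μ₀)/(s/√n) = (82.6 - 75)/(12/√21) = 2.902. df = 20, critical t = ±2.086. Reject H₀.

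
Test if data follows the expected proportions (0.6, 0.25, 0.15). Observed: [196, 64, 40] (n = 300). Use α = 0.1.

Expected: [180.0, 75.0, 45.0]. χ² = 3.591. df = 2, critical = 4.605. Fail to reject H₀.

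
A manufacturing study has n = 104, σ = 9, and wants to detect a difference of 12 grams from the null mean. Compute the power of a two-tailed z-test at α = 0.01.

SE = σ/√n = 9/√104 = 0.883. Non-centrality λ = d/SE = 12/0.883 = 13.597. Power ≈ Φ(λ - z_{α/2}) = Φ(13.597 - 2.576) = Φ(11.021) = 1.0.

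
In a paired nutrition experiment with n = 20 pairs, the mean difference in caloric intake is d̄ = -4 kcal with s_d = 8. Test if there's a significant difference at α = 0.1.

t = d̄/(s_d/√n) = -4/(8/√20) = -2.236. df = 19, critical t = ±1.729. Reject H₀.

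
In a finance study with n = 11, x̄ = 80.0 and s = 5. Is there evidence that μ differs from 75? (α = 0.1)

t = (x̄ - μ₀)/(s/√n) = (80.0 - 75)/(5/√11) = 3.317. df = 10, critical t = ±1.812. Reject H₀.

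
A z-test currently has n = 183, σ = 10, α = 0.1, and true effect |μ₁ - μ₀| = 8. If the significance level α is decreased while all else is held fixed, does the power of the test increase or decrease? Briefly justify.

Power decreases: a smaller α raises the critical value, so less of the H₁ sampling distribution falls in the rejection region.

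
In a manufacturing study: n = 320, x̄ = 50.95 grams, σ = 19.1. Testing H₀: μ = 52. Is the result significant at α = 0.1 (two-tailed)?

z = (50.95 - 52)/(19.1/√320) = -0.983. Since |z| ≤ 1.645, not significant at α = 0.1.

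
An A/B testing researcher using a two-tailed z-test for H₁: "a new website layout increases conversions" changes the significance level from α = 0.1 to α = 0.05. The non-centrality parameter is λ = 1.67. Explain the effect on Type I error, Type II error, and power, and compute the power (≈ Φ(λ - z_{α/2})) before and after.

Decreasing α from 0.1 to 0.05:
• Type I error rate decreases (α is the Type I rate by definition).
• Critical value moves from z_{α/2} = 1.645 to 1.96, so power = Φ(λ - z_{α/2}) goes from Φ(1.67 - 1.645) = 0.51 to Φ(1.67 - 1.96) = 0.386.
• Type II error rate β = 1 - power therefore increases (0.49 → 0.614).
Appropriate when false positives are costly — here, rolling out a layout that doesn't actually help — wasted engineering effort.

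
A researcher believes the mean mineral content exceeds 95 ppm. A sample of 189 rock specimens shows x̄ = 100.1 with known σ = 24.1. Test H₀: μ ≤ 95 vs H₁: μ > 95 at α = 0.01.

z = 2.909. Critical value: 2.33. Reject H₀.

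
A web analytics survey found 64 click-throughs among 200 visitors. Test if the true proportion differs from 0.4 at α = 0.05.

p̂ = 0.32, p₀ = 0.4. z = (p̂ - p₀)/√(p₀(1-p₀)/n) = -2.309. Critical: ±1.96. Reject H₀.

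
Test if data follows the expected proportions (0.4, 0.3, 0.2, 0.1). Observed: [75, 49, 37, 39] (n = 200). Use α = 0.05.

Expected: [80.0, 60.0, 40.0, 20.0]. χ² = 20.604. df = 3, critical = 7.815. Reject H₀.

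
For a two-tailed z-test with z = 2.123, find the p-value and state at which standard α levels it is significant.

p = 2·P(Z > |2.123|) = 2·(1 - Φ(2.123)) ≈ 0.0338. Significant at α = 0.1; Significant at α = 0.05.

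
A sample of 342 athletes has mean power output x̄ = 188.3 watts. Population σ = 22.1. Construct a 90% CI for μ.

CI = x̄ ± z*(σ/√n) = 188.3 ± 1.645(22.1/√342) = 188.3 ± 1.97 = (186.33, 190.27)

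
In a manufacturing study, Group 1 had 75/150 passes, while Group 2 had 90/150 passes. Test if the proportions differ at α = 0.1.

p̂₁ = 0.5, p̂₂ = 0.6, pooled p̂ = 0.55. z = -1.741. Critical: ±1.645. Reject H₀.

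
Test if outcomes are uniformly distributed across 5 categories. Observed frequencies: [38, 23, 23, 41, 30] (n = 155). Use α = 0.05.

Expected = 31 each. χ² = Σ(O-E)²/E = 8.968. df = 4, critical value = 9.488. Fail to reject H₀.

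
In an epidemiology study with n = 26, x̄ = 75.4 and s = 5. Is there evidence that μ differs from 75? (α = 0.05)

t = (x̄ - μ₀)/(s/√n) = (75.4 - 75)/(5/√26) = 0.408. df = 25, critical t = ±2.06. Fail to reject H₀.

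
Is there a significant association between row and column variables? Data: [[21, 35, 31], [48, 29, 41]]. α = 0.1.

χ² = 8.012. df = 2, critical = 4.605. Reject H₀. Variables are dependent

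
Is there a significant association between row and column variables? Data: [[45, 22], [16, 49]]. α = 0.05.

χ² = 24.03. df = 1, critical = 3.841. Reject H₀. Variables are dependent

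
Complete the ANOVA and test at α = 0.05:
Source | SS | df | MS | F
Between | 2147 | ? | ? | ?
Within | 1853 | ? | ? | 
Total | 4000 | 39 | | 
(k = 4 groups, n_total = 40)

df_between = 3, df_within = 36. MS_between = 715.67, MS_within = 51.47. F = 13.904, F_crit ≈ 2.866. Reject H₀.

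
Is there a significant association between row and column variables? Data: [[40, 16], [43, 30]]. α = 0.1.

χ² = 2.167. df = 1, critical = 2.706. Fail to reject H₀. No evidence of dependence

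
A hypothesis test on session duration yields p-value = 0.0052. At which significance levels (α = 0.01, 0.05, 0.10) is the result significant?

p = 0.0052. Significant at: α = 0.01, 0.05, 0.1.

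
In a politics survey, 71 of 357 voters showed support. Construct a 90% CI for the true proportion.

p̂ = 0.199. CI = p̂ ± z*√(p̂(1-p̂)/n) = (0.164, 0.234)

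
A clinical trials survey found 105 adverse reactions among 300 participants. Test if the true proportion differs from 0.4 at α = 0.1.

p̂ = 0.35, p₀ = 0.4. z = (p̂ - p₀)/√(p₀(1-p₀)/n) = -1.768. Critical: ±1.645. Reject H₀.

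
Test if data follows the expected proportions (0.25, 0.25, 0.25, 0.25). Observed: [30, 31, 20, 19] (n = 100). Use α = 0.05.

Expected: [25.0, 25.0, 25.0, 25.0]. χ² = 4.88. df = 3, critical = 7.815. Fail to reject H₀.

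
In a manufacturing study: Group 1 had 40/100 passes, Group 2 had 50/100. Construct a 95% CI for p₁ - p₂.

p̂₁ = 0.4, p̂₂ = 0.5. Difference = -0.1. CI = (-0.237, 0.037)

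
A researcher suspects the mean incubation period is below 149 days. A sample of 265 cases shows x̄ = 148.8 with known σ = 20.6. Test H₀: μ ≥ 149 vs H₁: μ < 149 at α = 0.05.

z = -0.158. Critical value: -1.645. Fail to reject H₀.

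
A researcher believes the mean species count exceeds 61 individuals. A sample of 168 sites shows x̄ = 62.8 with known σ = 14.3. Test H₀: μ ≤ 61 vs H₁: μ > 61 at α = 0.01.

z = 1.632. Critical value: 2.33. Fail to reject H₀.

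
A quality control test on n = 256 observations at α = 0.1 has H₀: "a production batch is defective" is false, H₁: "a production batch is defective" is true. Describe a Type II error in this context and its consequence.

Type II error: failing to reject H₀ when it is false — concluding that a production batch is defective is not supported when in fact it is. Consequence: shipping a defective batch — faulty products reach customers.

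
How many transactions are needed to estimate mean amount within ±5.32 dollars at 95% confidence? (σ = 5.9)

n = (z*σ/E)² = (1.96×5.9/5.32)² = 4.7 → n = 5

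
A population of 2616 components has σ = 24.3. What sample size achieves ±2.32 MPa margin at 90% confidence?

Without FPC: n₀ = (1.645×24.3/2.32)² = 296.871. With FPC: n = n₀N/(n₀+N-1) = 266.7 → n = 267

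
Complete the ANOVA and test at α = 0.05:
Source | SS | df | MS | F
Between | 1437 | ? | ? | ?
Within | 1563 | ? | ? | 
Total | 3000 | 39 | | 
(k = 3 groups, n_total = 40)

df_between = 2, df_within = 37. MS_between = 718.5, MS_within = 42.24. F = 17.009, F_crit ≈ 3.252. Reject H₀.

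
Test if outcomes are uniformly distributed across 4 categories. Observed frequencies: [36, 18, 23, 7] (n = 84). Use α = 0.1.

Expected = 21 each. χ² = Σ(O-E)²/E = 20.667. df = 3, critical value = 6.251. Reject H₀.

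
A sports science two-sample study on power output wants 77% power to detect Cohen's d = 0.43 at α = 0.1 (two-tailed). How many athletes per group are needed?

z_{α/2} = 1.645, z_β = Φ⁻¹(0.77) = 0.739. For small effect (d = 0.43): n per group = 2(z_{α/2} + z_β)²/d² = 2(1.645 + 0.739)²/0.43² = 61.5 → 62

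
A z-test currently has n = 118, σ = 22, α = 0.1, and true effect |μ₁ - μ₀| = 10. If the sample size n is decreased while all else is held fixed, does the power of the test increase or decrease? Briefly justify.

Power decreases: a smaller n inflates the standard error σ/√n, pulling the sampling distribution under H₁ back toward the critical value.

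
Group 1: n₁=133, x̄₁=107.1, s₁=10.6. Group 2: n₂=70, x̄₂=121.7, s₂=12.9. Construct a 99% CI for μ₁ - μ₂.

Difference = -14.6. SE = √(10.6²/133 + 12.9²/70) = 1.795. CI = (-19.22, -9.98)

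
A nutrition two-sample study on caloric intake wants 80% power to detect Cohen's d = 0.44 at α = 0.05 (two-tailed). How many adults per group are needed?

z_{α/2} = 1.96, z_β = Φ⁻¹(0.8) = 0.842. For small effect (d = 0.44): n per group = 2(z_{α/2} + z_β)²/d² = 2(1.96 + 0.842)²/0.44² = 81.1 → 82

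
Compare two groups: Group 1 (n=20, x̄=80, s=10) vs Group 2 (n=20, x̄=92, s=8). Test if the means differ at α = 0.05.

Pooled sp = 9.06. t = -4.191, df = 38. Critical t = ±2.024. Reject H₀.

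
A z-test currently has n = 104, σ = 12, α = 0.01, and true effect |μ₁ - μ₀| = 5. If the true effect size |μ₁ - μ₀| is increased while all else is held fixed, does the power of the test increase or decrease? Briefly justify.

Power increases: a larger true effect increases the non-centrality λ = |μ₁ - μ₀|/(σ/√n).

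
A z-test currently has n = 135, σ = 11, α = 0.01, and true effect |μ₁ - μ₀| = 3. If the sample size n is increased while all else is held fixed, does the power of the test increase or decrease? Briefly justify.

Power increases: a larger n shrinks the standard error σ/√n, moving the sampling distribution under H₁ further from the critical value.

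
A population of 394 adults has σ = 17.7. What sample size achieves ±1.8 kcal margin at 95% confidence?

Without FPC: n₀ = (1.96×17.7/1.8)² = 371.461. With FPC: n = n₀N/(n₀+N-1) = 191.4 → n = 192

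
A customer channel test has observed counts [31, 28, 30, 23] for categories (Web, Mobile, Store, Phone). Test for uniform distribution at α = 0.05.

Expected = 28 each. χ² = Σ(O-E)²/E = 1.357. df = 3, critical value = 7.815. Fail to reject H₀.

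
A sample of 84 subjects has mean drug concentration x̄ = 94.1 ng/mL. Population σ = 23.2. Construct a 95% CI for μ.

CI = x̄ ± z*(σ/√n) = 94.1 ± 1.96(23.2/√84) = 94.1 ± 4.96 = (89.14, 99.06)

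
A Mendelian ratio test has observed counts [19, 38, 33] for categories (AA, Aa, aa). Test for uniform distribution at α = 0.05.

Expected = 30 each. χ² = Σ(O-E)²/E = 6.467. df = 2, critical value = 5.991. Reject H₀.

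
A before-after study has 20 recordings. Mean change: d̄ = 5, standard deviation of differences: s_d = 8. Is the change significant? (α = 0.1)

t = d̄/(s_d/√n) = 5/(8/√20) = 2.795. df = 19, critical t = ±1.729. Reject H₀.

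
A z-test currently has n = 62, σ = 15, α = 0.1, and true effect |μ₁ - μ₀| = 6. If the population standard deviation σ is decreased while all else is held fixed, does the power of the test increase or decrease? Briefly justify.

Power increases: a smaller σ shrinks the standard error σ/√n, moving the sampling distribution under H₁ further from the critical value.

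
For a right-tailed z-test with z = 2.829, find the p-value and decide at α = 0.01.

p = P(Z > 2.829) = 1 - Φ(2.829) ≈ 0.0023. Since p < 0.01, reject H₀ (significant) at α = 0.01.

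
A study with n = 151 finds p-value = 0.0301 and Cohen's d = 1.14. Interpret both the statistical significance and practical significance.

Statistically significant (p = 0.0301 < 0.05). Cohen's d = 1.14 indicates a large effect size. Both statistical and practical significance should be considered.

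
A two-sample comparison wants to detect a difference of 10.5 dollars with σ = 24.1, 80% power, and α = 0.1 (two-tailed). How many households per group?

n per group = 2(z_α/2 + z_β)²σ²/d² = 2×(1.645 + 0.84)²×24.1²/10.5² = 65.1 → n = 66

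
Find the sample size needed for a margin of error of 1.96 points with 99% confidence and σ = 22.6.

n = (z*σ/E)² = (2.576×22.6/1.96)² = 882.3 → n = 883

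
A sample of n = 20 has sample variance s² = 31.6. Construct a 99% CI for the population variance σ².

df = 19. χ²_{0.005} = 38.582, χ²_{0.995} = 6.844. CI for σ² = ((n-1)s²/χ²_{α/2}, (n-1)s²/χ²_{1-α/2}) = (19·31.6/38.582, 19·31.6/6.844) = (15.56, 87.73)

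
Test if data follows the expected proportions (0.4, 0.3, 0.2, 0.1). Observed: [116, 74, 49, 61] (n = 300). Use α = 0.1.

Expected: [120.0, 90.0, 60.0, 30.0]. χ² = 37.028. df = 3, critical = 6.251. Reject H₀.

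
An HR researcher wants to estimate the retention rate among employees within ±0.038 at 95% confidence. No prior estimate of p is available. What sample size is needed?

Conservative approach: use p = 0.5 (maximizes p(1-p) = 0.25). n = z²(0.25)/E² = 1.96²×0.25/0.038² = 665.1 → n = 666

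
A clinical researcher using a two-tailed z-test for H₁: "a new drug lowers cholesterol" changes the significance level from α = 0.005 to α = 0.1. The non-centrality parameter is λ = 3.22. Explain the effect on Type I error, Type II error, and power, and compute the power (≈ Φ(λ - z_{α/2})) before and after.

Increasing α from 0.005 to 0.1:
• Type I error rate increases (α is the Type I rate by definition).
• Critical value moves from z_{α/2} = 2.807 to 1.645, so power = Φ(λ - z_{α/2}) goes from Φ(3.22 - 2.807) = 0.66 to Φ(3.22 - 1.645) = 0.942.
• Type II error rate β = 1 - power therefore decreases (0.34 → 0.058).
Appropriate when false negatives are costly — here, shelving an effective drug — patients miss out on a treatment that would have helped.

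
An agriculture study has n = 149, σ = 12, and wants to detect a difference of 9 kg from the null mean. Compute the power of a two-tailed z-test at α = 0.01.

SE = σ/√n = 12/√149 = 0.983. Non-centrality λ = d/SE = 9/0.983 = 9.155. Power ≈ Φ(λ - z_{α/2}) = Φ(9.155 - 2.576) = Φ(6.579) = 1.0.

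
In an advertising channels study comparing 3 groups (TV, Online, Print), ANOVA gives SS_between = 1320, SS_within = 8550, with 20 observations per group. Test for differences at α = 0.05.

df_between = 2, df_within = 57. F = MS_between/MS_within = 660.0/150.0 = 4.4. F_crit ≈ 3.159. Reject H₀. At least one mean differs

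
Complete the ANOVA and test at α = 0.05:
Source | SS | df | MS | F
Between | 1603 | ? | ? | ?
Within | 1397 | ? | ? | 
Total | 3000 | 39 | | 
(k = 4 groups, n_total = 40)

df_between = 3, df_within = 36. MS_between = 534.33, MS_within = 38.81. F = 13.77, F_crit ≈ 2.866. Reject H₀.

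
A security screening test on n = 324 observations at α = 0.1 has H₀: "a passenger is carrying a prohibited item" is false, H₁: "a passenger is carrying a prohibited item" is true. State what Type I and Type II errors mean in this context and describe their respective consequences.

Type I (false positive): concluding that a passenger is carrying a prohibited item when it is not — detaining an innocent passenger — delay and inconvenience. Type II (false negative): failing to conclude that a passenger is carrying a prohibited item when it is — letting a prohibited item through — security breach. Which is costlier depends on domain priorities and is a judgement call rather than a statistical fact.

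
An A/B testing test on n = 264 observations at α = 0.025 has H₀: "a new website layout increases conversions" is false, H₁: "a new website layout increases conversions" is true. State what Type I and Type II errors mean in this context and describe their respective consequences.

Type I (false positive): concluding that a new website layout increases conversions when it is not — rolling out a layout that doesn't actually help — wasted engineering effort. Type II (false negative): failing to conclude that a new website layout increases conversions when it is — discarding a layout that would have improved conversions — lost revenue. Which is costlier depends on domain priorities and is a judgement call rather than a statistical fact.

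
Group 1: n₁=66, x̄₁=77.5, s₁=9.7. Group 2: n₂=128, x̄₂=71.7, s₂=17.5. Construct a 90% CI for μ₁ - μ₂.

Difference = 5.8. SE = √(9.7²/66 + 17.5²/128) = 1.954. CI = (2.59, 9.01)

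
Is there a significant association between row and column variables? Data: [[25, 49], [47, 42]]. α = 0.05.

χ² = 5.931. df = 1, critical = 3.841. Reject H₀. Variables are dependent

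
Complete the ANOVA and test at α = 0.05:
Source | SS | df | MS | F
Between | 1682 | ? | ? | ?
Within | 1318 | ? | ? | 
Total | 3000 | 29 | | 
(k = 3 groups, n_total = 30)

df_between = 2, df_within = 27. MS_between = 841.0, MS_within = 48.81. F = 17.228, F_crit ≈ 3.354. Reject H₀.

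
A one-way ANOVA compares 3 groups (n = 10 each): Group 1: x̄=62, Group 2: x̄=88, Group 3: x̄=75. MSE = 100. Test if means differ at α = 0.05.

Grand mean = 75.0. SS_between = 3380.0, MS_between = 1690.0. F = 16.9, F_crit ≈ 3.354. Reject H₀.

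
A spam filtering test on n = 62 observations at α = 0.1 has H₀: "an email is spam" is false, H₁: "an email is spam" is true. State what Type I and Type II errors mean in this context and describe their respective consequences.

Type I (false positive): concluding that an email is spam when it is not — a legitimate email is sent to the spam folder and the user misses it. Type II (false negative): failing to conclude that an email is spam when it is — a spam email lands in the inbox. Which is costlier depends on domain priorities and is a judgement call rather than a statistical fact.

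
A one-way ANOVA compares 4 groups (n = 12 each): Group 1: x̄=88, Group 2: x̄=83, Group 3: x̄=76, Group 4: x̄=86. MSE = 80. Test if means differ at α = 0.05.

Grand mean = 83.25. SS_between = 993.0, MS_between = 331.0. F = 4.138, F_crit ≈ 2.816. Reject H₀.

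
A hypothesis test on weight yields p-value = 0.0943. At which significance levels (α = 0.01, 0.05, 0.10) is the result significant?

p = 0.0943. Significant at: α = 0.1.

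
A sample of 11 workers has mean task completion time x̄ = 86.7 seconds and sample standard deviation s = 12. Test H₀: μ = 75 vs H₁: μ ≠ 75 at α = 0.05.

t = (x̄ - μ₀)/(s/√n) = (86.7 - 75)/(12/√11) = 3.234. df = 10, critical t = ±2.228. Reject H₀.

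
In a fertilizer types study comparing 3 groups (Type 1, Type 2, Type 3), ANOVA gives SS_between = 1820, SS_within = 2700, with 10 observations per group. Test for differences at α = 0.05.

df_between = 2, df_within = 27. F = MS_between/MS_within = 910.0/100.0 = 9.1. F_crit ≈ 3.354. Reject H₀. At least one mean differs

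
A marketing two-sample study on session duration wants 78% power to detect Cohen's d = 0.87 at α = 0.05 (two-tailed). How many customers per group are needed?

z_{α/2} = 1.96, z_β = Φ⁻¹(0.78) = 0.772. For large effect (d = 0.87): n per group = 2(z_{α/2} + z_β)²/d² = 2(1.96 + 0.772)²/0.87² = 19.7 → 20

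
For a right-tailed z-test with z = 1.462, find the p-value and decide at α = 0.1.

p = P(Z > 1.462) = 1 - Φ(1.462) ≈ 0.0719. Since p < 0.1, reject H₀ (significant) at α = 0.1.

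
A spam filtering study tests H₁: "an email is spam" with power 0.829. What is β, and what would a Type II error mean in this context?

β = 1 - power = 1 - 0.829 = 0.171. A Type II error is failing to reject H₀ when H₀ is false (false negative) — here, failing to conclude that an email is spam when in fact it is true. Consequence: a spam email lands in the inbox.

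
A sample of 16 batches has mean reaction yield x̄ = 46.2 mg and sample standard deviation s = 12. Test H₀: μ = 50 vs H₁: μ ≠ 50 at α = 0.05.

t = (x̄ - μ₀)/(s/√n) = (46.2 - 50)/(12/√16) = -1.267. df = 15, critical t = ±2.131. Fail to reject H₀.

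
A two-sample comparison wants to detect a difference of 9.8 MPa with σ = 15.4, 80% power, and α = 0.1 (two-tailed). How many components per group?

n per group = 2(z_α/2 + z_β)²σ²/d² = 2×(1.645 + 0.84)²×15.4²/9.8² = 30.5 → n = 31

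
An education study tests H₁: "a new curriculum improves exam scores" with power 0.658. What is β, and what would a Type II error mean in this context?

β = 1 - power = 1 - 0.658 = 0.342. A Type II error is failing to reject H₀ when H₀ is false (false negative) — here, failing to conclude that a new curriculum improves exam scores when in fact it is true. Consequence: keeping the old curriculum when the new one would have helped students.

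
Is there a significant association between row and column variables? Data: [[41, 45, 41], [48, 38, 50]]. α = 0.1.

χ² = 1.725. df = 2, critical = 4.605. Fail to reject H₀. No evidence of dependence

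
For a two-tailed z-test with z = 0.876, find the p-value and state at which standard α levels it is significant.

p = 2·P(Z > |0.876|) = 2·(1 - Φ(0.876)) ≈ 0.381. Not significant at any standard level.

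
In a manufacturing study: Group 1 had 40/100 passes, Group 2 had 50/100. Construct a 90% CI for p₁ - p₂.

p̂₁ = 0.4, p̂₂ = 0.5. Difference = -0.1. CI = (-0.215, 0.015)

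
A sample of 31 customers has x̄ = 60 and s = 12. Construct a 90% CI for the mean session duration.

CI = x̄ ± t*(s/√n) = 60 ± 1.697(12/√31) = (56.34, 63.66)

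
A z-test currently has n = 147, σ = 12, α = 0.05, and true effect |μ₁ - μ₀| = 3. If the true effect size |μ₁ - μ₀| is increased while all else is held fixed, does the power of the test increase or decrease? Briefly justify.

Power increases: a larger true effect increases the non-centrality λ = |μ₁ - μ₀|/(σ/√n).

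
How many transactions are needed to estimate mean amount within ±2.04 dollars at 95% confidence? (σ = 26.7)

n = (z*σ/E)² = (1.96×26.7/2.04)² = 658.1 → n = 659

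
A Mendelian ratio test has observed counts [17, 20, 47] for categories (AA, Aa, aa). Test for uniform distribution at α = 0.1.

Expected = 28 each. χ² = Σ(O-E)²/E = 19.5. df = 2, critical value = 4.605. Reject H₀.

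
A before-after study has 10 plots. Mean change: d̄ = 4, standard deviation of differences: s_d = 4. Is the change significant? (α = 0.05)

t = d̄/(s_d/√n) = 4/(4/√10) = 3.162. df = 9, critical t = ±2.262. Reject H₀.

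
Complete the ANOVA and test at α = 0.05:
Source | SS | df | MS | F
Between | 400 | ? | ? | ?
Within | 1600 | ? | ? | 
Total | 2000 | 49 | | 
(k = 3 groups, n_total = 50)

df_between = 2, df_within = 47. MS_between = 200.0, MS_within = 34.04. F = 5.875, F_crit ≈ 3.195. Reject H₀.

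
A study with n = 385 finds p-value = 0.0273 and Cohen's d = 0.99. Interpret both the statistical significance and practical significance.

Statistically significant (p = 0.0273 < 0.05). Cohen's d = 0.99 indicates a large effect size. Both statistical and practical significance should be considered.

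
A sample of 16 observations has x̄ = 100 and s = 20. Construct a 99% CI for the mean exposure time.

CI = x̄ ± t*(s/√n) = 100 ± 2.947(20/√16) = (85.27, 114.73)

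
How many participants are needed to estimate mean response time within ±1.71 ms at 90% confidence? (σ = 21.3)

n = (z*σ/E)² = (1.645×21.3/1.71)² = 419.9 → n = 420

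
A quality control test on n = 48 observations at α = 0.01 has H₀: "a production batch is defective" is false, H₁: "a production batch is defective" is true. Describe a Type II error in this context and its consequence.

Type II error: failing to reject H₀ when it is false — concluding that a production batch is defective is not supported when in fact it is. Consequence: shipping a defective batch — faulty products reach customers.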